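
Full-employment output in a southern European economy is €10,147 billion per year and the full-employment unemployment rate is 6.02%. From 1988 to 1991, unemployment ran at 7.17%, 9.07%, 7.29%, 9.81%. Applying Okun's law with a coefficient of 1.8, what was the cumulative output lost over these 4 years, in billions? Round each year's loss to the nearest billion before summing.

€1,691 billion

Year 1988: gap = -1.8 × (7.17 - 6.02) = -2.07%, loss ≈ 10147 × 2.07/100 ≈ 210.
Year 1989: gap = -1.8 × (9.07 - 6.02) = -5.49%, loss ≈ 10147 × 5.49/100 ≈ 557.
Year 1990: gap = -1.8 × (7.29 - 6.02) = -2.286%, loss ≈ 10147 × 2.286/100 ≈ 232.
Year 1991: gap = -1.8 × (9.81 - 6.02) = -6.822%, loss ≈ 10147 × 6.822/100 ≈ 692.
Total lost output = 210 + 557 + 232 + 692 = 1691 billion.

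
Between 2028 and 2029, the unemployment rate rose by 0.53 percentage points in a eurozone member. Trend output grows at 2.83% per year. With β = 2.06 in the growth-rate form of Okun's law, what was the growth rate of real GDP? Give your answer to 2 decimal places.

Growth-rate Okun's law: g_Y = g_Y* - β × Δu.
g_Y = 2.83 - 2.06 × (0.53) = 2.83 - 1.0918 = 1.7382%, i.e. 1.74% to 2 d.p.

1.74%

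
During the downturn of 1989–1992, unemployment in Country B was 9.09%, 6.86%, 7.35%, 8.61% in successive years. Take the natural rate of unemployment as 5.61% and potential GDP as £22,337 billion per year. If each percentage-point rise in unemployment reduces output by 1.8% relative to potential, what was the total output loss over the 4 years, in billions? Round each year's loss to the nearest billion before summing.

Year 1989: gap = -1.8 × (9.09 - 5.61) = -6.264%, loss ≈ 22337 × 6.264/100 ≈ 1399.
Year 1990: gap = -1.8 × (6.86 - 5.61) = -2.25%, loss ≈ 22337 × 2.25/100 ≈ 503.
Year 1991: gap = -1.8 × (7.35 - 5.61) = -3.132%, loss ≈ 22337 × 3.132/100 ≈ 700.
Year 1992: gap = -1.8 × (8.61 - 5.61) = -5.4%, loss ≈ 22337 × 5.4/100 ≈ 1206.
Total lost output = 1399 + 503 + 700 + 1206 = 3808 billion.

£3,808 billion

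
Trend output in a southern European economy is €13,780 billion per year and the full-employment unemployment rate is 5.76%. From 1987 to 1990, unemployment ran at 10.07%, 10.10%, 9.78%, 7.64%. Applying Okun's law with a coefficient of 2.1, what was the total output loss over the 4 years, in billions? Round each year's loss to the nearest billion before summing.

Year 1987: gap = -2.1 × (10.07 - 5.76) = -9.051%, loss ≈ 13780 × 9.051/100 ≈ 1247.
Year 1988: gap = -2.1 × (10.1 - 5.76) = -9.114%, loss ≈ 13780 × 9.114/100 ≈ 1256.
Year 1989: gap = -2.1 × (9.78 - 5.76) = -8.442%, loss ≈ 13780 × 8.442/100 ≈ 1163.
Year 1990: gap = -2.1 × (7.64 - 5.76) = -3.948%, loss ≈ 13780 × 3.948/100 ≈ 544.
Total lost output = 1247 + 1256 + 1163 + 544 = 4210 billion.

€4,210 billion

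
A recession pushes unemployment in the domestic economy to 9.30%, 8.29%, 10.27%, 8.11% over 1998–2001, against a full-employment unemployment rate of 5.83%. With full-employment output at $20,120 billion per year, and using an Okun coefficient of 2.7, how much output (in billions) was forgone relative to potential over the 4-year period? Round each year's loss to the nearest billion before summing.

Year 1998: gap = -2.7 × (9.3 - 5.83) = -9.369%, loss ≈ 20120 × 9.369/100 ≈ 1885.
Year 1999: gap = -2.7 × (8.29 - 5.83) = -6.642%, loss ≈ 20120 × 6.642/100 ≈ 1336.
Year 2000: gap = -2.7 × (10.27 - 5.83) = -11.988%, loss ≈ 20120 × 11.988/100 ≈ 2412.
Year 2001: gap = -2.7 × (8.11 - 5.83) = -6.156%, loss ≈ 20120 × 6.156/100 ≈ 1239.
Total lost output = 1885 + 1336 + 2412 + 1239 = 6872 billion.

$6,872 billion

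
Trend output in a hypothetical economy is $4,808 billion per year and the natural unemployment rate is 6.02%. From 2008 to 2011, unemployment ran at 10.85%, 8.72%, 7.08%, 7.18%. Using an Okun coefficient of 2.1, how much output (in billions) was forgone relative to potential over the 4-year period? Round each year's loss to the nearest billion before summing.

$985 billion

Year 2008: gap = -2.1 × (10.85 - 6.02) = -10.143%, loss ≈ 4808 × 10.143/100 ≈ 488.
Year 2009: gap = -2.1 × (8.72 - 6.02) = -5.67%, loss ≈ 4808 × 5.67/100 ≈ 273.
Year 2010: gap = -2.1 × (7.08 - 6.02) = -2.226%, loss ≈ 4808 × 2.226/100 ≈ 107.
Year 2011: gap = -2.1 × (7.18 - 6.02) = -2.436%, loss ≈ 4808 × 2.436/100 ≈ 117.
Total lost output = 488 + 273 + 107 + 117 = 985 billion.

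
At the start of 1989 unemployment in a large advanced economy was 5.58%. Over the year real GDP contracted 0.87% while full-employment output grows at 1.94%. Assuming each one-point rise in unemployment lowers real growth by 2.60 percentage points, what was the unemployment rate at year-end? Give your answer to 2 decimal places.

Growth-rate Okun's law: g_Y = g_Y* - β × Δu, so Δu = (g_Y* - g_Y)/β.
Δu = (1.94 + 0.87)/2.60 = 2.81/2.60 = 1.08 percentage points.
Year-end unemployment = 5.58 + 1.08 = 6.66%.

6.66%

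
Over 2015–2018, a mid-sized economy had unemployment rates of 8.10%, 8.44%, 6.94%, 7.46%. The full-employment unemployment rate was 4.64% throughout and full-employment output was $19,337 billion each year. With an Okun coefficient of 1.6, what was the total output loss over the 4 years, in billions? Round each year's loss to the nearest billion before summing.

Year 2015: gap = -1.6 × (8.1 - 4.64) = -5.536%, loss ≈ 19337 × 5.536/100 ≈ 1070.
Year 2016: gap = -1.6 × (8.44 - 4.64) = -6.08%, loss ≈ 19337 × 6.08/100 ≈ 1176.
Year 2017: gap = -1.6 × (6.94 - 4.64) = -3.68%, loss ≈ 19337 × 3.68/100 ≈ 712.
Year 2018: gap = -1.6 × (7.46 - 4.64) = -4.512%, loss ≈ 19337 × 4.512/100 ≈ 872.
Total lost output = 1070 + 1176 + 712 + 872 = 3830 billion.

$3,830 billion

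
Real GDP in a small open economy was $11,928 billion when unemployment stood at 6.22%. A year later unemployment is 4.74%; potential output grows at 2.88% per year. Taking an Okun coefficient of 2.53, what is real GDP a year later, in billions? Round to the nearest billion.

$12,718 billion

Δu = 4.74 - 6.22 = -1.48 points.
Okun's law (growth form): g_Y = g_Y* - β × Δu = 2.88 - 2.53 × (-1.48) = 2.88 + 3.7444 = 6.6244%.
Real GDP in the next year = 11928 × (1 + 6.6244/100) = 11928 × 1.066244 ≈ 12718 billion.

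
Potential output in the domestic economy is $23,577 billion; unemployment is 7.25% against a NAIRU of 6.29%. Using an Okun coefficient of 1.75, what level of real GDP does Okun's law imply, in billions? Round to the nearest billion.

$23,181 billion

Unemployment gap = 7.25 - 6.29 = 0.96 points, so the output gap is -1.75 × 0.96 = -1.68%.
Actual GDP = 23577 × (1 - 1.68/100) = 23577 × 0.9832 ≈ 23181 billion.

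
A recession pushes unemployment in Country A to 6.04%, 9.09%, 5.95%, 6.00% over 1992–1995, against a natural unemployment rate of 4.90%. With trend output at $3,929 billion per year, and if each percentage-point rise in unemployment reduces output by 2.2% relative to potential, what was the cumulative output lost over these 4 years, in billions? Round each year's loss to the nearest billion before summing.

Year 1992: gap = -2.2 × (6.04 - 4.9) = -2.508%, loss ≈ 3929 × 2.508/100 ≈ 99.
Year 1993: gap = -2.2 × (9.09 - 4.9) = -9.218%, loss ≈ 3929 × 9.218/100 ≈ 362.
Year 1994: gap = -2.2 × (5.95 - 4.9) = -2.31%, loss ≈ 3929 × 2.31/100 ≈ 91.
Year 1995: gap = -2.2 × (6 - 4.9) = -2.42%, loss ≈ 3929 × 2.42/100 ≈ 95.
Total lost output = 99 + 362 + 91 + 95 = 647 billion.

$647 billion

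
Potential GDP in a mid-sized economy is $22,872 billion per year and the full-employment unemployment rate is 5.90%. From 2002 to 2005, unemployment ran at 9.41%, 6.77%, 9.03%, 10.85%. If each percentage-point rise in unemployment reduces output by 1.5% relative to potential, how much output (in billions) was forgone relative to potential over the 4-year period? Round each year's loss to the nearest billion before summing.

Year 2002: gap = -1.5 × (9.41 - 5.9) = -5.265%, loss ≈ 22872 × 5.265/100 ≈ 1204.
Year 2003: gap = -1.5 × (6.77 - 5.9) = -1.305%, loss ≈ 22872 × 1.305/100 ≈ 298.
Year 2004: gap = -1.5 × (9.03 - 5.9) = -4.695%, loss ≈ 22872 × 4.695/100 ≈ 1074.
Year 2005: gap = -1.5 × (10.85 - 5.9) = -7.425%, loss ≈ 22872 × 7.425/100 ≈ 1698.
Total lost output = 1204 + 298 + 1074 + 1698 = 4274 billion.

$4,274 billion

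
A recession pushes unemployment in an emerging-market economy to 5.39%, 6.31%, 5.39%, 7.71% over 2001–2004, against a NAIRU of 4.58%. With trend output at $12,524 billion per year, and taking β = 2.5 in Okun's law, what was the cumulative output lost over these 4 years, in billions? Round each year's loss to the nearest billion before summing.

Year 2001: gap = -2.5 × (5.39 - 4.58) = -2.025%, loss ≈ 12524 × 2.025/100 ≈ 254.
Year 2002: gap = -2.5 × (6.31 - 4.58) = -4.325%, loss ≈ 12524 × 4.325/100 ≈ 542.
Year 2003: gap = -2.5 × (5.39 - 4.58) = -2.025%, loss ≈ 12524 × 2.025/100 ≈ 254.
Year 2004: gap = -2.5 × (7.71 - 4.58) = -7.825%, loss ≈ 12524 × 7.825/100 ≈ 980.
Total lost output = 254 + 542 + 254 + 980 = 2030 billion.

$2,030 billion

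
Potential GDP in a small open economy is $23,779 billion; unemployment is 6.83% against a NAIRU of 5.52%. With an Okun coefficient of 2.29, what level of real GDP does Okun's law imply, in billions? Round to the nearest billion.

$23,066 billion

Unemployment gap = 6.83 - 5.52 = 1.31 points, so the output gap is -2.29 × 1.31 = -2.9999%.
Actual GDP = 23779 × (1 - 2.9999/100) = 23779 × 0.970001 ≈ 23066 billion.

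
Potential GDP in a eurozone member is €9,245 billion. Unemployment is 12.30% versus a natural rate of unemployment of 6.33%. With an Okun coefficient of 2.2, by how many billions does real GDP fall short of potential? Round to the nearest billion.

Output gap = -2.2 × (12.3 - 6.33) = -2.2 × 5.97 = -13.134%.
Actual GDP ≈ 9245 × 0.86866 ≈ 8031 billion, so the shortfall is 9245 - 8031 = 1214 billion.

€1,214 billion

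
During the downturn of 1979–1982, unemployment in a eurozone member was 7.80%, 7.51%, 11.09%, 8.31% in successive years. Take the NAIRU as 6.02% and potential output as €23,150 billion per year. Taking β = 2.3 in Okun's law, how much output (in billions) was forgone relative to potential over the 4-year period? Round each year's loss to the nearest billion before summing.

€5,660 billion

Year 1979: gap = -2.3 × (7.8 - 6.02) = -4.094%, loss ≈ 23150 × 4.094/100 ≈ 948.
Year 1980: gap = -2.3 × (7.51 - 6.02) = -3.427%, loss ≈ 23150 × 3.427/100 ≈ 793.
Year 1981: gap = -2.3 × (11.09 - 6.02) = -11.661%, loss ≈ 23150 × 11.661/100 ≈ 2700.
Year 1982: gap = -2.3 × (8.31 - 6.02) = -5.267%, loss ≈ 23150 × 5.267/100 ≈ 1219.
Total lost output = 948 + 793 + 2700 + 1219 = 5660 billion.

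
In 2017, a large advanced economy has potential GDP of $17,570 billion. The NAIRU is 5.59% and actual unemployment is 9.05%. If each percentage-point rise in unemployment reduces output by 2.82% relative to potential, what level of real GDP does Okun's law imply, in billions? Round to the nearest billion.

Unemployment gap = 9.05 - 5.59 = 3.46 points, so the output gap is -2.82 × 3.46 = -9.7572%.
Actual GDP = 17570 × (1 - 9.7572/100) = 17570 × 0.902428 ≈ 15856 billion.

$15,856 billion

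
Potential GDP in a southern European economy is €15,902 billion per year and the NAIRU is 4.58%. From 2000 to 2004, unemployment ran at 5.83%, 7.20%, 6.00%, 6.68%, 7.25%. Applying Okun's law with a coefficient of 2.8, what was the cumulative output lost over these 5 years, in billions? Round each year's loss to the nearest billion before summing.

€4,480 billion

Year 2000: gap = -2.8 × (5.83 - 4.58) = -3.5%, loss ≈ 15902 × 3.5/100 ≈ 557.
Year 2001: gap = -2.8 × (7.2 - 4.58) = -7.336%, loss ≈ 15902 × 7.336/100 ≈ 1167.
Year 2002: gap = -2.8 × (6 - 4.58) = -3.976%, loss ≈ 15902 × 3.976/100 ≈ 632.
Year 2003: gap = -2.8 × (6.68 - 4.58) = -5.88%, loss ≈ 15902 × 5.88/100 ≈ 935.
Year 2004: gap = -2.8 × (7.25 - 4.58) = -7.476%, loss ≈ 15902 × 7.476/100 ≈ 1189.
Total lost output = 557 + 1167 + 632 + 935 + 1189 = 4480 billion.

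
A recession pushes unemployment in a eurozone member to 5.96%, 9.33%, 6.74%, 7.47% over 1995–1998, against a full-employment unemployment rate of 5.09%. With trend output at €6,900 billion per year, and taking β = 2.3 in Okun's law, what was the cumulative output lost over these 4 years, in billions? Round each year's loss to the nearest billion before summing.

€1,451 billion

Year 1995: gap = -2.3 × (5.96 - 5.09) = -2.001%, loss ≈ 6900 × 2.001/100 ≈ 138.
Year 1996: gap = -2.3 × (9.33 - 5.09) = -9.752%, loss ≈ 6900 × 9.752/100 ≈ 673.
Year 1997: gap = -2.3 × (6.74 - 5.09) = -3.795%, loss ≈ 6900 × 3.795/100 ≈ 262.
Year 1998: gap = -2.3 × (7.47 - 5.09) = -5.474%, loss ≈ 6900 × 5.474/100 ≈ 378.
Total lost output = 138 + 673 + 262 + 378 = 1451 billion.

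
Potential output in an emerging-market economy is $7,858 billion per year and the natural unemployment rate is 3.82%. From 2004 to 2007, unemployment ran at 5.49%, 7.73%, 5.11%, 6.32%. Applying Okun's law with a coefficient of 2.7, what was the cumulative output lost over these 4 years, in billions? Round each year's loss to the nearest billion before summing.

$1,988 billion

Year 2004: gap = -2.7 × (5.49 - 3.82) = -4.509%, loss ≈ 7858 × 4.509/100 ≈ 354.
Year 2005: gap = -2.7 × (7.73 - 3.82) = -10.557%, loss ≈ 7858 × 10.557/100 ≈ 830.
Year 2006: gap = -2.7 × (5.11 - 3.82) = -3.483%, loss ≈ 7858 × 3.483/100 ≈ 274.
Year 2007: gap = -2.7 × (6.32 - 3.82) = -6.75%, loss ≈ 7858 × 6.75/100 ≈ 530.
Total lost output = 354 + 830 + 274 + 530 = 1988 billion.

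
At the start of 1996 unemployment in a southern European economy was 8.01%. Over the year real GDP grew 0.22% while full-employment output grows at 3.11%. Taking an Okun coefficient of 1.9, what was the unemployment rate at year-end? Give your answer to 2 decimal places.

Growth-rate Okun's law: g_Y = g_Y* - β × Δu, so Δu = (g_Y* - g_Y)/β.
Δu = (3.11 - 0.22)/1.9 = 2.89/1.9 = 1.52 percentage points.
Year-end unemployment = 8.01 + 1.52 = 9.53%.

9.53%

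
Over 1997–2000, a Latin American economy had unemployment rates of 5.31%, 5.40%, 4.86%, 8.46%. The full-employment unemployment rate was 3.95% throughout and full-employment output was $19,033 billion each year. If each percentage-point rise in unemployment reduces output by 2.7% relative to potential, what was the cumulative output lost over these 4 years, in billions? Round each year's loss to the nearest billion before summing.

Year 1997: gap = -2.7 × (5.31 - 3.95) = -3.672%, loss ≈ 19033 × 3.672/100 ≈ 699.
Year 1998: gap = -2.7 × (5.4 - 3.95) = -3.915%, loss ≈ 19033 × 3.915/100 ≈ 745.
Year 1999: gap = -2.7 × (4.86 - 3.95) = -2.457%, loss ≈ 19033 × 2.457/100 ≈ 468.
Year 2000: gap = -2.7 × (8.46 - 3.95) = -12.177%, loss ≈ 19033 × 12.177/100 ≈ 2318.
Total lost output = 699 + 745 + 468 + 2318 = 4230 billion.

$4,230 billion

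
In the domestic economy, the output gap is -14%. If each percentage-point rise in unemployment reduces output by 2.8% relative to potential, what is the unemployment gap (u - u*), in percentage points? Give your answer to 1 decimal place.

5.0 percentage points

Okun's law: output gap = -β × (u - u*), so u - u* = -(output gap)/β.
u - u* = -(-14)/2.8 = 5 percentage points.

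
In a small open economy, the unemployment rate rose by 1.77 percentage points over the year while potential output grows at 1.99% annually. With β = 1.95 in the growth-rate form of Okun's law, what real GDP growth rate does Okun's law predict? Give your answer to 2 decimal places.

Growth-rate Okun's law: g_Y = g_Y* - β × Δu.
g_Y = 1.99 - 1.95 × (1.77) = 1.99 - 3.4515 = -1.4615%, i.e. -1.46% to 2 d.p.

-1.46%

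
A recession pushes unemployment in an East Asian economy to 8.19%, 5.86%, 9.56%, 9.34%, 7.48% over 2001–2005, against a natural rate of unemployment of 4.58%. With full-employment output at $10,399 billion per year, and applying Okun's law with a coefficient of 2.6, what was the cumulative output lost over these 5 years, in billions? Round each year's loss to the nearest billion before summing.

$4,739 billion

Year 2001: gap = -2.6 × (8.19 - 4.58) = -9.386%, loss ≈ 10399 × 9.386/100 ≈ 976.
Year 2002: gap = -2.6 × (5.86 - 4.58) = -3.328%, loss ≈ 10399 × 3.328/100 ≈ 346.
Year 2003: gap = -2.6 × (9.56 - 4.58) = -12.948%, loss ≈ 10399 × 12.948/100 ≈ 1346.
Year 2004: gap = -2.6 × (9.34 - 4.58) = -12.376%, loss ≈ 10399 × 12.376/100 ≈ 1287.
Year 2005: gap = -2.6 × (7.48 - 4.58) = -7.54%, loss ≈ 10399 × 7.54/100 ≈ 784.
Total lost output = 976 + 346 + 1346 + 1287 + 784 = 4739 billion.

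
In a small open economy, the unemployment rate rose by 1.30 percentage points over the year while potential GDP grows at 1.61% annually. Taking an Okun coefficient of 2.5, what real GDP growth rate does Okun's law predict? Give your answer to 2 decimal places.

Growth-rate Okun's law: g_Y = g_Y* - β × Δu.
g_Y = 1.61 - 2.5 × (1.30) = 1.61 - 3.25 = -1.64%, i.e. -1.64% to 2 d.p.

-1.64%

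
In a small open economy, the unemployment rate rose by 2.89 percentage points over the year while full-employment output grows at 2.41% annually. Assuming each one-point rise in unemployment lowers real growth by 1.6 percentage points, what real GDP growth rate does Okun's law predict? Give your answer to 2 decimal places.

Growth-rate Okun's law: g_Y = g_Y* - β × Δu.
g_Y = 2.41 - 1.6 × (2.89) = 2.41 - 4.624 = -2.214%, i.e. -2.21% to 2 d.p.

-2.21%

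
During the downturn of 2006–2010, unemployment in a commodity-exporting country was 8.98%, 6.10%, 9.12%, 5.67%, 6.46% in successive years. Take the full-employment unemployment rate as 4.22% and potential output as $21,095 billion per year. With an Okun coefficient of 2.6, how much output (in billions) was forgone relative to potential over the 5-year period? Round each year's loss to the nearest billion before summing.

Year 2006: gap = -2.6 × (8.98 - 4.22) = -12.376%, loss ≈ 21095 × 12.376/100 ≈ 2611.
Year 2007: gap = -2.6 × (6.1 - 4.22) = -4.888%, loss ≈ 21095 × 4.888/100 ≈ 1031.
Year 2008: gap = -2.6 × (9.12 - 4.22) = -12.74%, loss ≈ 21095 × 12.74/100 ≈ 2688.
Year 2009: gap = -2.6 × (5.67 - 4.22) = -3.77%, loss ≈ 21095 × 3.77/100 ≈ 795.
Year 2010: gap = -2.6 × (6.46 - 4.22) = -5.824%, loss ≈ 21095 × 5.824/100 ≈ 1229.
Total lost output = 2611 + 1031 + 2688 + 795 + 1229 = 8354 billion.

$8,354 billion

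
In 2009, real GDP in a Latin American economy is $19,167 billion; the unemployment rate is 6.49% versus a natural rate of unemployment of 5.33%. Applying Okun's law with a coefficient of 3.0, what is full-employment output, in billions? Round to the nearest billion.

$19,858 billion

Unemployment gap = 6.49 - 5.33 = 1.16 points, so output gap = -3 × 1.16 = -3.48%.
Since Y = Y* × (1 + gap/100), Y* = 19167/0.9652 ≈ 19858 billion.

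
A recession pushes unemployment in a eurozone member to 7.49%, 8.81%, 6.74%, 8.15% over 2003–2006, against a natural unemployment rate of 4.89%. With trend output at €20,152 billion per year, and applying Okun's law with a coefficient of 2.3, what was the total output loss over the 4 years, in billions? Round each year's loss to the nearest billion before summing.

€5,390 billion

Year 2003: gap = -2.3 × (7.49 - 4.89) = -5.98%, loss ≈ 20152 × 5.98/100 ≈ 1205.
Year 2004: gap = -2.3 × (8.81 - 4.89) = -9.016%, loss ≈ 20152 × 9.016/100 ≈ 1817.
Year 2005: gap = -2.3 × (6.74 - 4.89) = -4.255%, loss ≈ 20152 × 4.255/100 ≈ 857.
Year 2006: gap = -2.3 × (8.15 - 4.89) = -7.498%, loss ≈ 20152 × 7.498/100 ≈ 1511.
Total lost output = 1205 + 1817 + 857 + 1511 = 5390 billion.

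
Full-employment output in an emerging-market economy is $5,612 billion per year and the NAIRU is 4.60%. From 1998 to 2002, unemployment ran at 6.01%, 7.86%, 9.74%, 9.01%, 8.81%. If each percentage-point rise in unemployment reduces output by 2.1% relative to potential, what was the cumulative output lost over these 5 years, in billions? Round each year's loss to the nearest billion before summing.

$2,172 billion

Year 1998: gap = -2.1 × (6.01 - 4.6) = -2.961%, loss ≈ 5612 × 2.961/100 ≈ 166.
Year 1999: gap = -2.1 × (7.86 - 4.6) = -6.846%, loss ≈ 5612 × 6.846/100 ≈ 384.
Year 2000: gap = -2.1 × (9.74 - 4.6) = -10.794%, loss ≈ 5612 × 10.794/100 ≈ 606.
Year 2001: gap = -2.1 × (9.01 - 4.6) = -9.261%, loss ≈ 5612 × 9.261/100 ≈ 520.
Year 2002: gap = -2.1 × (8.81 - 4.6) = -8.841%, loss ≈ 5612 × 8.841/100 ≈ 496.
Total lost output = 166 + 384 + 606 + 520 + 496 = 2172 billion.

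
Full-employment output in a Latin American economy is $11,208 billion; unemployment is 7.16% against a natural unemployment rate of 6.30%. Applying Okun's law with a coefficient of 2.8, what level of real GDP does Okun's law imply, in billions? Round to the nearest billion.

$10,938 billion

Unemployment gap = 7.16 - 6.3 = 0.86 points, so the output gap is -2.8 × 0.86 = -2.408%.
Actual GDP = 11208 × (1 - 2.408/100) = 11208 × 0.97592 ≈ 10938 billion.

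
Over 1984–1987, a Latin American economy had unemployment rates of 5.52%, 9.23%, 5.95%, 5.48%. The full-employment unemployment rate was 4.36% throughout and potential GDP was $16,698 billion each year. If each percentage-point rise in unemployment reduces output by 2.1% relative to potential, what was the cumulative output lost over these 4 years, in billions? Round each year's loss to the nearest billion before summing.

$3,066 billion

Year 1984: gap = -2.1 × (5.52 - 4.36) = -2.436%, loss ≈ 16698 × 2.436/100 ≈ 407.
Year 1985: gap = -2.1 × (9.23 - 4.36) = -10.227%, loss ≈ 16698 × 10.227/100 ≈ 1708.
Year 1986: gap = -2.1 × (5.95 - 4.36) = -3.339%, loss ≈ 16698 × 3.339/100 ≈ 558.
Year 1987: gap = -2.1 × (5.48 - 4.36) = -2.352%, loss ≈ 16698 × 2.352/100 ≈ 393.
Total lost output = 407 + 1708 + 558 + 393 = 3066 billion.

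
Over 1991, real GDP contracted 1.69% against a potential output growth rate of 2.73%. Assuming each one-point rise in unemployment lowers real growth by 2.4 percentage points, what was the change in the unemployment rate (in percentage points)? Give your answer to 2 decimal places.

1.84 percentage points

Growth-rate Okun's law: g_Y = g_Y* - β × Δu, so Δu = (g_Y* - g_Y)/β.
Δu = (2.73 + 1.69)/2.4 = 4.42/2.4 = 1.84 percentage points.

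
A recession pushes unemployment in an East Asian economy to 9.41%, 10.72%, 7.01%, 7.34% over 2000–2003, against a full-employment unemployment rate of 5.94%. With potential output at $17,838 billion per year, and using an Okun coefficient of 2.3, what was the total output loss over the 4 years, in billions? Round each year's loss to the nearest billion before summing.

$4,398 billion

Year 2000: gap = -2.3 × (9.41 - 5.94) = -7.981%, loss ≈ 17838 × 7.981/100 ≈ 1424.
Year 2001: gap = -2.3 × (10.72 - 5.94) = -10.994%, loss ≈ 17838 × 10.994/100 ≈ 1961.
Year 2002: gap = -2.3 × (7.01 - 5.94) = -2.461%, loss ≈ 17838 × 2.461/100 ≈ 439.
Year 2003: gap = -2.3 × (7.34 - 5.94) = -3.22%, loss ≈ 17838 × 3.22/100 ≈ 574.
Total lost output = 1424 + 1961 + 439 + 574 = 4398 billion.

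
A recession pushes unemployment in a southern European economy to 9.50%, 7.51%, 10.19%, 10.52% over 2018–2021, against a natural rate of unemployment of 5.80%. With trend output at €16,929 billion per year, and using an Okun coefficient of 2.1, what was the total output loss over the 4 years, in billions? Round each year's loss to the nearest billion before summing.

€5,162 billion

Year 2018: gap = -2.1 × (9.5 - 5.8) = -7.77%, loss ≈ 16929 × 7.77/100 ≈ 1315.
Year 2019: gap = -2.1 × (7.51 - 5.8) = -3.591%, loss ≈ 16929 × 3.591/100 ≈ 608.
Year 2020: gap = -2.1 × (10.19 - 5.8) = -9.219%, loss ≈ 16929 × 9.219/100 ≈ 1561.
Year 2021: gap = -2.1 × (10.52 - 5.8) = -9.912%, loss ≈ 16929 × 9.912/100 ≈ 1678.
Total lost output = 1315 + 608 + 1561 + 1678 = 5162 billion.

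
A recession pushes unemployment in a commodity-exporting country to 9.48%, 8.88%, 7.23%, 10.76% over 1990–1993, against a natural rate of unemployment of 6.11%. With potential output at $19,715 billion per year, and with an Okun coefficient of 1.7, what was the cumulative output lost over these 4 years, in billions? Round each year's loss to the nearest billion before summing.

Year 1990: gap = -1.7 × (9.48 - 6.11) = -5.729%, loss ≈ 19715 × 5.729/100 ≈ 1129.
Year 1991: gap = -1.7 × (8.88 - 6.11) = -4.709%, loss ≈ 19715 × 4.709/100 ≈ 928.
Year 1992: gap = -1.7 × (7.23 - 6.11) = -1.904%, loss ≈ 19715 × 1.904/100 ≈ 375.
Year 1993: gap = -1.7 × (10.76 - 6.11) = -7.905%, loss ≈ 19715 × 7.905/100 ≈ 1558.
Total lost output = 1129 + 928 + 375 + 1558 = 3990 billion.

$3,990 billion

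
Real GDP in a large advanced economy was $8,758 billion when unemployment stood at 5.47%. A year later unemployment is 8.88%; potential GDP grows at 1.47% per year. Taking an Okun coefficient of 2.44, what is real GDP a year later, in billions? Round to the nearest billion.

$8,158 billion

Δu = 8.88 - 5.47 = 3.41 points.
Okun's law (growth form): g_Y = g_Y* - β × Δu = 1.47 - 2.44 × (3.41) = 1.47 - 8.3204 = -6.8504%.
Real GDP in the next year = 8758 × (1 - 6.8504/100) = 8758 × 0.931496 ≈ 8158 billion.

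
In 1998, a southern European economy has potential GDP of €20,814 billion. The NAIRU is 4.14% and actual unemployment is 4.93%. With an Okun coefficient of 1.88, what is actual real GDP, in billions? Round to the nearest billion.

Unemployment gap = 4.93 - 4.14 = 0.79 points, so the output gap is -1.88 × 0.79 = -1.4852%.
Actual GDP = 20814 × (1 - 1.4852/100) = 20814 × 0.985148 ≈ 20505 billion.

€20,505 billion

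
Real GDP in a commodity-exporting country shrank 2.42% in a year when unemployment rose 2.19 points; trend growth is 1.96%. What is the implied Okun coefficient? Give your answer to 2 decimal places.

Growth form: g_Y = g_Y* - β × Δu, so β = (g_Y* - g_Y)/Δu.
β = (1.96 + 2.42)/2.19 = 4.38/2.19 = 2.00.

β ≈ 2.00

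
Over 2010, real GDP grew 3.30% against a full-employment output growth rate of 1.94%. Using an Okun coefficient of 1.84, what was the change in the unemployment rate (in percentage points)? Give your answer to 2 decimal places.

Growth-rate Okun's law: g_Y = g_Y* - β × Δu, so Δu = (g_Y* - g_Y)/β.
Δu = (1.94 - 3.3)/1.84 = -1.36/1.84 = -0.74 percentage points.

-0.74 percentage points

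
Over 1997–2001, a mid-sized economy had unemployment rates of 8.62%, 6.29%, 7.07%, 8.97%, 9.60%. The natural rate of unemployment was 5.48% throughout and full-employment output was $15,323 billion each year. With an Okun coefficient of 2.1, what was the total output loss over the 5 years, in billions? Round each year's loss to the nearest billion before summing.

Year 1997: gap = -2.1 × (8.62 - 5.48) = -6.594%, loss ≈ 15323 × 6.594/100 ≈ 1010.
Year 1998: gap = -2.1 × (6.29 - 5.48) = -1.701%, loss ≈ 15323 × 1.701/100 ≈ 261.
Year 1999: gap = -2.1 × (7.07 - 5.48) = -3.339%, loss ≈ 15323 × 3.339/100 ≈ 512.
Year 2000: gap = -2.1 × (8.97 - 5.48) = -7.329%, loss ≈ 15323 × 7.329/100 ≈ 1123.
Year 2001: gap = -2.1 × (9.6 - 5.48) = -8.652%, loss ≈ 15323 × 8.652/100 ≈ 1326.
Total lost output = 1010 + 261 + 512 + 1123 + 1326 = 4232 billion.

$4,232 billion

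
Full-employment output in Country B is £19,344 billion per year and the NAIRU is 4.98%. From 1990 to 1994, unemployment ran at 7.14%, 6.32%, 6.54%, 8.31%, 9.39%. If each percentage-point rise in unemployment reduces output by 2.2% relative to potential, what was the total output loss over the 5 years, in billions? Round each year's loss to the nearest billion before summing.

£5,447 billion

Year 1990: gap = -2.2 × (7.14 - 4.98) = -4.752%, loss ≈ 19344 × 4.752/100 ≈ 919.
Year 1991: gap = -2.2 × (6.32 - 4.98) = -2.948%, loss ≈ 19344 × 2.948/100 ≈ 570.
Year 1992: gap = -2.2 × (6.54 - 4.98) = -3.432%, loss ≈ 19344 × 3.432/100 ≈ 664.
Year 1993: gap = -2.2 × (8.31 - 4.98) = -7.326%, loss ≈ 19344 × 7.326/100 ≈ 1417.
Year 1994: gap = -2.2 × (9.39 - 4.98) = -9.702%, loss ≈ 19344 × 9.702/100 ≈ 1877.
Total lost output = 919 + 570 + 664 + 1417 + 1877 = 5447 billion.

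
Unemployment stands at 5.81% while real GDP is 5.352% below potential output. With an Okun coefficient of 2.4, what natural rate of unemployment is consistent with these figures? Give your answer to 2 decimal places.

3.58%

From Okun's law, u - u* = -(output gap)/β = -(-5.352)/2.4 = 2.23 points.
So u* = 5.81 - 2.23 = 3.58%.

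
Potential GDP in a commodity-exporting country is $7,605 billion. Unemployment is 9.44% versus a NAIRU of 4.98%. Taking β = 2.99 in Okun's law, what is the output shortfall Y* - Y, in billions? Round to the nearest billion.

$1,014 billion

Output gap = -2.99 × (9.44 - 4.98) = -2.99 × 4.46 = -13.3354%.
Actual GDP ≈ 7605 × 0.866646 ≈ 6591 billion, so the shortfall is 7605 - 6591 = 1014 billion.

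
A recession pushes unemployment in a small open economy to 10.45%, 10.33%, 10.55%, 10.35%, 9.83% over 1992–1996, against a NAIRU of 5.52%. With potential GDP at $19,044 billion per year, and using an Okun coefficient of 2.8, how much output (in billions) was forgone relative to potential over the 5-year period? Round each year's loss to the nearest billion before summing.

$12,750 billion

Year 1992: gap = -2.8 × (10.45 - 5.52) = -13.804%, loss ≈ 19044 × 13.804/100 ≈ 2629.
Year 1993: gap = -2.8 × (10.33 - 5.52) = -13.468%, loss ≈ 19044 × 13.468/100 ≈ 2565.
Year 1994: gap = -2.8 × (10.55 - 5.52) = -14.084%, loss ≈ 19044 × 14.084/100 ≈ 2682.
Year 1995: gap = -2.8 × (10.35 - 5.52) = -13.524%, loss ≈ 19044 × 13.524/100 ≈ 2576.
Year 1996: gap = -2.8 × (9.83 - 5.52) = -12.068%, loss ≈ 19044 × 12.068/100 ≈ 2298.
Total lost output = 2629 + 2565 + 2682 + 2576 + 2298 = 12750 billion.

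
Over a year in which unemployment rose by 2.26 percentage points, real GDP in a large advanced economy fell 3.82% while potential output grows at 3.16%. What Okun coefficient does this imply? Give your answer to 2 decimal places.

β ≈ 3.09

Growth form: g_Y = g_Y* - β × Δu, so β = (g_Y* - g_Y)/Δu.
β = (3.16 + 3.82)/2.26 = 6.98/2.26 = 3.09.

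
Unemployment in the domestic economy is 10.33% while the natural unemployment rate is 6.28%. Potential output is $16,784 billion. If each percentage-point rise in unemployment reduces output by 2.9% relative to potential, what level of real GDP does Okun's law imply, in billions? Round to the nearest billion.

Unemployment gap = 10.33 - 6.28 = 4.05 points, so the output gap is -2.9 × 4.05 = -11.745%.
Actual GDP = 16784 × (1 - 11.745/100) = 16784 × 0.88255 ≈ 14813 billion.

$14,813 billion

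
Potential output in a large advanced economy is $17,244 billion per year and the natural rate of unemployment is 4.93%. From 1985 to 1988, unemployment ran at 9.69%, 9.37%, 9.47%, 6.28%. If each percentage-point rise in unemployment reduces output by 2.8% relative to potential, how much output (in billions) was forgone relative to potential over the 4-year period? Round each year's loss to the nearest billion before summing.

Year 1985: gap = -2.8 × (9.69 - 4.93) = -13.328%, loss ≈ 17244 × 13.328/100 ≈ 2298.
Year 1986: gap = -2.8 × (9.37 - 4.93) = -12.432%, loss ≈ 17244 × 12.432/100 ≈ 2144.
Year 1987: gap = -2.8 × (9.47 - 4.93) = -12.712%, loss ≈ 17244 × 12.712/100 ≈ 2192.
Year 1988: gap = -2.8 × (6.28 - 4.93) = -3.78%, loss ≈ 17244 × 3.78/100 ≈ 652.
Total lost output = 2298 + 2144 + 2192 + 652 = 7286 billion.

$7,286 billion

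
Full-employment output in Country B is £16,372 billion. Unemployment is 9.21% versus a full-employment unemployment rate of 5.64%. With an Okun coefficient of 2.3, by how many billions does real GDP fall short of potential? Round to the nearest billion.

£1,344 billion

Output gap = -2.3 × (9.21 - 5.64) = -2.3 × 3.57 = -8.211%.
Actual GDP ≈ 16372 × 0.91789 ≈ 15028 billion, so the shortfall is 16372 - 15028 = 1344 billion.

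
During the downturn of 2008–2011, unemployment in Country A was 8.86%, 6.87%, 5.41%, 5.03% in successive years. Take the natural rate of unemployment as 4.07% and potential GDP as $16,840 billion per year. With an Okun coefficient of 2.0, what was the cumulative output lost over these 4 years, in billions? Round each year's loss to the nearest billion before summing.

$3,330 billion

Year 2008: gap = -2.0 × (8.86 - 4.07) = -9.58%, loss ≈ 16840 × 9.58/100 ≈ 1613.
Year 2009: gap = -2.0 × (6.87 - 4.07) = -5.6%, loss ≈ 16840 × 5.6/100 ≈ 943.
Year 2010: gap = -2.0 × (5.41 - 4.07) = -2.68%, loss ≈ 16840 × 2.68/100 ≈ 451.
Year 2011: gap = -2.0 × (5.03 - 4.07) = -1.92%, loss ≈ 16840 × 1.92/100 ≈ 323.
Total lost output = 1613 + 943 + 451 + 323 = 3330 billion.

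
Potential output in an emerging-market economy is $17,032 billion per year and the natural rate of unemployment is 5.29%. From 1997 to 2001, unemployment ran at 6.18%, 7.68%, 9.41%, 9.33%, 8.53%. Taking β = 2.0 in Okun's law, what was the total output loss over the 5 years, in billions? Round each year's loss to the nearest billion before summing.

Year 1997: gap = -2.0 × (6.18 - 5.29) = -1.78%, loss ≈ 17032 × 1.78/100 ≈ 303.
Year 1998: gap = -2.0 × (7.68 - 5.29) = -4.78%, loss ≈ 17032 × 4.78/100 ≈ 814.
Year 1999: gap = -2.0 × (9.41 - 5.29) = -8.24%, loss ≈ 17032 × 8.24/100 ≈ 1403.
Year 2000: gap = -2.0 × (9.33 - 5.29) = -8.08%, loss ≈ 17032 × 8.08/100 ≈ 1376.
Year 2001: gap = -2.0 × (8.53 - 5.29) = -6.48%, loss ≈ 17032 × 6.48/100 ≈ 1104.
Total lost output = 303 + 814 + 1403 + 1376 + 1104 = 5000 billion.

$5,000 billion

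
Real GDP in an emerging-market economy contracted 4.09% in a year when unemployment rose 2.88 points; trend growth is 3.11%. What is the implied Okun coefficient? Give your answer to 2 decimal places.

β ≈ 2.50

Growth form: g_Y = g_Y* - β × Δu, so β = (g_Y* - g_Y)/Δu.
β = (3.11 + 4.09)/2.88 = 7.2/2.88 = 2.50.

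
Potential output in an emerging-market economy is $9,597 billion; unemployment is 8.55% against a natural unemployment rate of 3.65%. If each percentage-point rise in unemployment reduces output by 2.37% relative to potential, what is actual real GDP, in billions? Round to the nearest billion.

Unemployment gap = 8.55 - 3.65 = 4.9 points, so the output gap is -2.37 × 4.9 = -11.613%.
Actual GDP = 9597 × (1 - 11.613/100) = 9597 × 0.88387 ≈ 8483 billion.

$8,483 billion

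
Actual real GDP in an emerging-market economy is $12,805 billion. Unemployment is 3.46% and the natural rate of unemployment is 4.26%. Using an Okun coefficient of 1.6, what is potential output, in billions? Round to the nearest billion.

$12,643 billion

Unemployment gap = 3.46 - 4.26 = -0.8 points, so output gap = -1.6 × (-0.8) = 1.28%.
Since Y = Y* × (1 + gap/100), Y* = 12805/1.0128 ≈ 12643 billion.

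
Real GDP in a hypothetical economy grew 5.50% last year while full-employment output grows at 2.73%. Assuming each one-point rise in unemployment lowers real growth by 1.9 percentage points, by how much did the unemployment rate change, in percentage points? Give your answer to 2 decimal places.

Growth-rate Okun's law: g_Y = g_Y* - β × Δu, so Δu = (g_Y* - g_Y)/β.
Δu = (2.73 - 5.5)/1.9 = -2.77/1.9 = -1.46 percentage points.

-1.46 percentage points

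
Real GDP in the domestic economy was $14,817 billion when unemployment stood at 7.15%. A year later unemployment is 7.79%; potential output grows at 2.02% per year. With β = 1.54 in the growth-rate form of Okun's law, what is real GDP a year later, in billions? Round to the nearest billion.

Δu = 7.79 - 7.15 = 0.64 points.
Okun's law (growth form): g_Y = g_Y* - β × Δu = 2.02 - 1.54 × (0.64) = 2.02 - 0.9856 = 1.0344%.
Real GDP in the next year = 14817 × (1 + 1.0344/100) = 14817 × 1.010344 ≈ 14970 billion.

$14,970 billion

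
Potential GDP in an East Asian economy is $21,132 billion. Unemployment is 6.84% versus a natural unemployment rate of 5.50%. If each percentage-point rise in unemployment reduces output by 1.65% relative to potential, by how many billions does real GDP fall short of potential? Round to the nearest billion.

$467 billion

Output gap = -1.65 × (6.84 - 5.5) = -1.65 × 1.34 = -2.211%.
Actual GDP ≈ 21132 × 0.97789 ≈ 20665 billion, so the shortfall is 21132 - 20665 = 467 billion.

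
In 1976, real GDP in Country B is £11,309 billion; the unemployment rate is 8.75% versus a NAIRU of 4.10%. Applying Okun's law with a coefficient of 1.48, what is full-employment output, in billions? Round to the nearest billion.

Unemployment gap = 8.75 - 4.1 = 4.65 points, so output gap = -1.48 × 4.65 = -6.882%.
Since Y = Y* × (1 + gap/100), Y* = 11309/0.93118 ≈ 12145 billion.

£12,145 billion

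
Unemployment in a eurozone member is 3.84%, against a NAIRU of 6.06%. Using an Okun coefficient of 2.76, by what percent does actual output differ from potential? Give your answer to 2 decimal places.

The unemployment gap is 3.84 - 6.06 = -2.22 percentage points.
Okun's law gives an output gap of -2.76 × (-2.22) = 6.1272%, i.e. 6.13% above potential.

6.13%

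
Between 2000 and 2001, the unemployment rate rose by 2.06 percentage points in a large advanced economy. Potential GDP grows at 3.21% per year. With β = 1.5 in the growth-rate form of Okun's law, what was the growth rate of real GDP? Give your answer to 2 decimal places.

0.12%

Growth-rate Okun's law: g_Y = g_Y* - β × Δu.
g_Y = 3.21 - 1.5 × (2.06) = 3.21 - 3.09 = 0.12%, i.e. 0.12% to 2 d.p.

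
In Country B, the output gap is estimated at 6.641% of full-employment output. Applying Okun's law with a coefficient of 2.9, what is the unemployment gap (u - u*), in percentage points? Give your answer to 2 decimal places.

Okun's law: output gap = -β × (u - u*), so u - u* = -(output gap)/β.
u - u* = -(6.641)/2.9 = -2.29 percentage points.

-2.29 percentage points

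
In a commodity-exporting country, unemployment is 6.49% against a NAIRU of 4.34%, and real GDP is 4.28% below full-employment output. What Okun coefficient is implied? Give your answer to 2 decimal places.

Okun's law: output gap = -β × (u - u*).
-4.28 = -β × (6.49 - 4.34) = -β × 2.15, so β = 4.28/2.15 = 1.99.

β ≈ 1.99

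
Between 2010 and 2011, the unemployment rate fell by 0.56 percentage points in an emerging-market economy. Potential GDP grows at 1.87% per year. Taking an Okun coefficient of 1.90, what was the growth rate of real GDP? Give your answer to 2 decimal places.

2.93%

Growth-rate Okun's law: g_Y = g_Y* - β × Δu.
g_Y = 1.87 - 1.90 × (-0.56) = 1.87 + 1.064 = 2.934%, i.e. 2.93% to 2 d.p.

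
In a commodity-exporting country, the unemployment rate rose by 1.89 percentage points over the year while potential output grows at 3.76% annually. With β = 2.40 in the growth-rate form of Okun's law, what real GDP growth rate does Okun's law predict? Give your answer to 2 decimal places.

-0.78%

Growth-rate Okun's law: g_Y = g_Y* - β × Δu.
g_Y = 3.76 - 2.40 × (1.89) = 3.76 - 4.536 = -0.776%, i.e. -0.78% to 2 d.p.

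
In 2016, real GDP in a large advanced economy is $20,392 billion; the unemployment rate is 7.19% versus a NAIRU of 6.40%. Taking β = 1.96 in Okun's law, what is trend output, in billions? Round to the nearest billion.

Unemployment gap = 7.19 - 6.4 = 0.79 points, so output gap = -1.96 × 0.79 = -1.5484%.
Since Y = Y* × (1 + gap/100), Y* = 20392/0.984516 ≈ 20713 billion.

$20,713 billion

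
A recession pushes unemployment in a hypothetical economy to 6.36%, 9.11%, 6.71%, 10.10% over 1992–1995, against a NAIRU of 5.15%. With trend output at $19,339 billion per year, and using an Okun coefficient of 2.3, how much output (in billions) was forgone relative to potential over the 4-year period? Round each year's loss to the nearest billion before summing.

$5,195 billion

Year 1992: gap = -2.3 × (6.36 - 5.15) = -2.783%, loss ≈ 19339 × 2.783/100 ≈ 538.
Year 1993: gap = -2.3 × (9.11 - 5.15) = -9.108%, loss ≈ 19339 × 9.108/100 ≈ 1761.
Year 1994: gap = -2.3 × (6.71 - 5.15) = -3.588%, loss ≈ 19339 × 3.588/100 ≈ 694.
Year 1995: gap = -2.3 × (10.1 - 5.15) = -11.385%, loss ≈ 19339 × 11.385/100 ≈ 2202.
Total lost output = 538 + 1761 + 694 + 2202 = 5195 billion.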